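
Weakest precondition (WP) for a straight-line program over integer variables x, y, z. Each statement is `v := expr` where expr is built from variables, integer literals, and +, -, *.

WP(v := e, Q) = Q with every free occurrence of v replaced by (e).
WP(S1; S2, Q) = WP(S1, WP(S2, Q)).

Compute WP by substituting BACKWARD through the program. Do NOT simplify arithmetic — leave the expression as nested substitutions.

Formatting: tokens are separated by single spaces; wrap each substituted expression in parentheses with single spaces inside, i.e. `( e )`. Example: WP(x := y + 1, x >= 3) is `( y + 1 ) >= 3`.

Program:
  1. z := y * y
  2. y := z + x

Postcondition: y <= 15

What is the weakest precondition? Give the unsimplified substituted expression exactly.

post: y <= 15
stmt 2: y := z + x  -- replace 1 occurrence(s) of y with (z + x)
  => ( z + x ) <= 15
stmt 1: z := y * y  -- replace 1 occurrence(s) of z with (y * y)
  => ( ( y * y ) + x ) <= 15

Answer: ( ( y * y ) + x ) <= 15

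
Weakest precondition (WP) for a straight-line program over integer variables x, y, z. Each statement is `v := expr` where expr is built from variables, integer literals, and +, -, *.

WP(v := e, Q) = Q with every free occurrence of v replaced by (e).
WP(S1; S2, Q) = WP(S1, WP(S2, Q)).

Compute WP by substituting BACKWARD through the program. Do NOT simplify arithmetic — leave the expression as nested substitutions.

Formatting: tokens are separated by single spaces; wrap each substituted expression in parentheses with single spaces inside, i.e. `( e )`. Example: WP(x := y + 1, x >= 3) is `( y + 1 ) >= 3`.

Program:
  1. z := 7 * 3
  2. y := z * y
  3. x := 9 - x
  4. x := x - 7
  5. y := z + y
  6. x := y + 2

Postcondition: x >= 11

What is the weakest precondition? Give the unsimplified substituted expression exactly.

post: x >= 11
stmt 6: x := y + 2  -- replace 1 occurrence(s) of x with (y + 2)
  => ( y + 2 ) >= 11
stmt 5: y := z + y  -- replace 1 occurrence(s) of y with (z + y)
  => ( ( z + y ) + 2 ) >= 11
stmt 4: x := x - 7  -- replace 0 occurrence(s) of x with (x - 7)
  => ( ( z + y ) + 2 ) >= 11
stmt 3: x := 9 - x  -- replace 0 occurrence(s) of x with (9 - x)
  => ( ( z + y ) + 2 ) >= 11
stmt 2: y := z * y  -- replace 1 occurrence(s) of y with (z * y)
  => ( ( z + ( z * y ) ) + 2 ) >= 11
stmt 1: z := 7 * 3  -- replace 2 occurrence(s) of z with (7 * 3)
  => ( ( ( 7 * 3 ) + ( ( 7 * 3 ) * y ) ) + 2 ) >= 11

Answer: ( ( ( 7 * 3 ) + ( ( 7 * 3 ) * y ) ) + 2 ) >= 11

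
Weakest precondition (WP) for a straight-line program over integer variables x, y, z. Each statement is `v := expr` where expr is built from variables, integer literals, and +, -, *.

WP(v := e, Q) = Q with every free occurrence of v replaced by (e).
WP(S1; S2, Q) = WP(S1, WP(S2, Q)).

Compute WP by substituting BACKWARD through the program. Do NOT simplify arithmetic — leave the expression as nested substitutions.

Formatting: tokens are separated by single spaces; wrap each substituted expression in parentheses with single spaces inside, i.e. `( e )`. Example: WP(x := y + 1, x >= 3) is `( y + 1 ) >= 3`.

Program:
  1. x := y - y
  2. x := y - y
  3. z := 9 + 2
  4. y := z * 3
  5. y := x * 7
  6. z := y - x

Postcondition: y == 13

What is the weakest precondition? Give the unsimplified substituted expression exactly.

Answer: ( ( y - y ) * 7 ) == 13

Derivation:
post: y == 13
stmt 6: z := y - x  -- replace 0 occurrence(s) of z with (y - x)
  => y == 13
stmt 5: y := x * 7  -- replace 1 occurrence(s) of y with (x * 7)
  => ( x * 7 ) == 13
stmt 4: y := z * 3  -- replace 0 occurrence(s) of y with (z * 3)
  => ( x * 7 ) == 13
stmt 3: z := 9 + 2  -- replace 0 occurrence(s) of z with (9 + 2)
  => ( x * 7 ) == 13
stmt 2: x := y - y  -- replace 1 occurrence(s) of x with (y - y)
  => ( ( y - y ) * 7 ) == 13
stmt 1: x := y - y  -- replace 0 occurrence(s) of x with (y - y)
  => ( ( y - y ) * 7 ) == 13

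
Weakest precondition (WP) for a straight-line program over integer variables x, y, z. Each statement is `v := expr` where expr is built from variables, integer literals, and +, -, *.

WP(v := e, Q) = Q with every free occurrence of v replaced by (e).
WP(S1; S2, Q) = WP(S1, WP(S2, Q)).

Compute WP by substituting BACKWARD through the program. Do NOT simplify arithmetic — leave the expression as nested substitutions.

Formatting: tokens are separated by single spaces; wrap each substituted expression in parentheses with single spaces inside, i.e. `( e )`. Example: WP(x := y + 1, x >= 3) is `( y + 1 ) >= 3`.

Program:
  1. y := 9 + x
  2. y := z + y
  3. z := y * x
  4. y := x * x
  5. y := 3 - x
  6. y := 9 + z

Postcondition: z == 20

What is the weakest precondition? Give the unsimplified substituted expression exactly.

Answer: ( ( z + ( 9 + x ) ) * x ) == 20

Derivation:
post: z == 20
stmt 6: y := 9 + z  -- replace 0 occurrence(s) of y with (9 + z)
  => z == 20
stmt 5: y := 3 - x  -- replace 0 occurrence(s) of y with (3 - x)
  => z == 20
stmt 4: y := x * x  -- replace 0 occurrence(s) of y with (x * x)
  => z == 20
stmt 3: z := y * x  -- replace 1 occurrence(s) of z with (y * x)
  => ( y * x ) == 20
stmt 2: y := z + y  -- replace 1 occurrence(s) of y with (z + y)
  => ( ( z + y ) * x ) == 20
stmt 1: y := 9 + x  -- replace 1 occurrence(s) of y with (9 + x)
  => ( ( z + ( 9 + x ) ) * x ) == 20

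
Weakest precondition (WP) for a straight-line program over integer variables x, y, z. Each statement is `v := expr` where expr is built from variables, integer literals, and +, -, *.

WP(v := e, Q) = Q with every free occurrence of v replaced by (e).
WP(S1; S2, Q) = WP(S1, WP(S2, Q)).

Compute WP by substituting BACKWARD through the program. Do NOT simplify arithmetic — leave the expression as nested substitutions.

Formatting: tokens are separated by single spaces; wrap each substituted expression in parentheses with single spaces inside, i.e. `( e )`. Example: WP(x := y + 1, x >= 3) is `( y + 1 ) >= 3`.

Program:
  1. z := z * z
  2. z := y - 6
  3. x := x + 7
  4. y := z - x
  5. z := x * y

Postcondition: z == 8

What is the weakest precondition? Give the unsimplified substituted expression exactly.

post: z == 8
stmt 5: z := x * y  -- replace 1 occurrence(s) of z with (x * y)
  => ( x * y ) == 8
stmt 4: y := z - x  -- replace 1 occurrence(s) of y with (z - x)
  => ( x * ( z - x ) ) == 8
stmt 3: x := x + 7  -- replace 2 occurrence(s) of x with (x + 7)
  => ( ( x + 7 ) * ( z - ( x + 7 ) ) ) == 8
stmt 2: z := y - 6  -- replace 1 occurrence(s) of z with (y - 6)
  => ( ( x + 7 ) * ( ( y - 6 ) - ( x + 7 ) ) ) == 8
stmt 1: z := z * z  -- replace 0 occurrence(s) of z with (z * z)
  => ( ( x + 7 ) * ( ( y - 6 ) - ( x + 7 ) ) ) == 8

Answer: ( ( x + 7 ) * ( ( y - 6 ) - ( x + 7 ) ) ) == 8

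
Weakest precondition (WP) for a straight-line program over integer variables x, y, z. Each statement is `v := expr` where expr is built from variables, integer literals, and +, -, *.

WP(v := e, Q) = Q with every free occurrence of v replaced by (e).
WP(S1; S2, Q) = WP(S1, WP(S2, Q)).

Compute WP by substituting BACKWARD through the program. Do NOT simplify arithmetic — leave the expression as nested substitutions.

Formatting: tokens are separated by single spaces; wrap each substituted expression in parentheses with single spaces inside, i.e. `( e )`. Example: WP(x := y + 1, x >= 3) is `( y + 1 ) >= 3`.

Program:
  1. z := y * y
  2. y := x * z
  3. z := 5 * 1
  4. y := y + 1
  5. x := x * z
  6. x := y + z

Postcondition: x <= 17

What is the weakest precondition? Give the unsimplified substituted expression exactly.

Answer: ( ( ( x * ( y * y ) ) + 1 ) + ( 5 * 1 ) ) <= 17

Derivation:
post: x <= 17
stmt 6: x := y + z  -- replace 1 occurrence(s) of x with (y + z)
  => ( y + z ) <= 17
stmt 5: x := x * z  -- replace 0 occurrence(s) of x with (x * z)
  => ( y + z ) <= 17
stmt 4: y := y + 1  -- replace 1 occurrence(s) of y with (y + 1)
  => ( ( y + 1 ) + z ) <= 17
stmt 3: z := 5 * 1  -- replace 1 occurrence(s) of z with (5 * 1)
  => ( ( y + 1 ) + ( 5 * 1 ) ) <= 17
stmt 2: y := x * z  -- replace 1 occurrence(s) of y with (x * z)
  => ( ( ( x * z ) + 1 ) + ( 5 * 1 ) ) <= 17
stmt 1: z := y * y  -- replace 1 occurrence(s) of z with (y * y)
  => ( ( ( x * ( y * y ) ) + 1 ) + ( 5 * 1 ) ) <= 17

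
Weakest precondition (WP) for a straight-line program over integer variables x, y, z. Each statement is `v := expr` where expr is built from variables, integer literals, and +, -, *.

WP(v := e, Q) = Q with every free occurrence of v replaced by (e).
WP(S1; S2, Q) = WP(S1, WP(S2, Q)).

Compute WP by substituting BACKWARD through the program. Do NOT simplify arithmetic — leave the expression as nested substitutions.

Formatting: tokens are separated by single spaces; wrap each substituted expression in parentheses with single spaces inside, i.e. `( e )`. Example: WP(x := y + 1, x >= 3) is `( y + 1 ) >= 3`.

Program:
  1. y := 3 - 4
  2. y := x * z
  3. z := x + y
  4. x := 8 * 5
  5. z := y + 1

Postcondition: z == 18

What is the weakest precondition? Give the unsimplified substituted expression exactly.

Answer: ( ( x * z ) + 1 ) == 18

Derivation:
post: z == 18
stmt 5: z := y + 1  -- replace 1 occurrence(s) of z with (y + 1)
  => ( y + 1 ) == 18
stmt 4: x := 8 * 5  -- replace 0 occurrence(s) of x with (8 * 5)
  => ( y + 1 ) == 18
stmt 3: z := x + y  -- replace 0 occurrence(s) of z with (x + y)
  => ( y + 1 ) == 18
stmt 2: y := x * z  -- replace 1 occurrence(s) of y with (x * z)
  => ( ( x * z ) + 1 ) == 18
stmt 1: y := 3 - 4  -- replace 0 occurrence(s) of y with (3 - 4)
  => ( ( x * z ) + 1 ) == 18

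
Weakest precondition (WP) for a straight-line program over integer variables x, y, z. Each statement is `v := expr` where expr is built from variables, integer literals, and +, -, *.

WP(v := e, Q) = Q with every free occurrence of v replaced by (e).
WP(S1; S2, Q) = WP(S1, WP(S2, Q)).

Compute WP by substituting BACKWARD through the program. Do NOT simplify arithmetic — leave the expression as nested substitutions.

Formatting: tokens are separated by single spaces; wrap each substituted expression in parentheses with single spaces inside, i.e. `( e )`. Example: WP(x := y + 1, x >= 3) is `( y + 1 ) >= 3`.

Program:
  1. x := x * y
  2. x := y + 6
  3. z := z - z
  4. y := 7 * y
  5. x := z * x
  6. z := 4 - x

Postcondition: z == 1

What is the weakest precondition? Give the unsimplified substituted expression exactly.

post: z == 1
stmt 6: z := 4 - x  -- replace 1 occurrence(s) of z with (4 - x)
  => ( 4 - x ) == 1
stmt 5: x := z * x  -- replace 1 occurrence(s) of x with (z * x)
  => ( 4 - ( z * x ) ) == 1
stmt 4: y := 7 * y  -- replace 0 occurrence(s) of y with (7 * y)
  => ( 4 - ( z * x ) ) == 1
stmt 3: z := z - z  -- replace 1 occurrence(s) of z with (z - z)
  => ( 4 - ( ( z - z ) * x ) ) == 1
stmt 2: x := y + 6  -- replace 1 occurrence(s) of x with (y + 6)
  => ( 4 - ( ( z - z ) * ( y + 6 ) ) ) == 1
stmt 1: x := x * y  -- replace 0 occurrence(s) of x with (x * y)
  => ( 4 - ( ( z - z ) * ( y + 6 ) ) ) == 1

Answer: ( 4 - ( ( z - z ) * ( y + 6 ) ) ) == 1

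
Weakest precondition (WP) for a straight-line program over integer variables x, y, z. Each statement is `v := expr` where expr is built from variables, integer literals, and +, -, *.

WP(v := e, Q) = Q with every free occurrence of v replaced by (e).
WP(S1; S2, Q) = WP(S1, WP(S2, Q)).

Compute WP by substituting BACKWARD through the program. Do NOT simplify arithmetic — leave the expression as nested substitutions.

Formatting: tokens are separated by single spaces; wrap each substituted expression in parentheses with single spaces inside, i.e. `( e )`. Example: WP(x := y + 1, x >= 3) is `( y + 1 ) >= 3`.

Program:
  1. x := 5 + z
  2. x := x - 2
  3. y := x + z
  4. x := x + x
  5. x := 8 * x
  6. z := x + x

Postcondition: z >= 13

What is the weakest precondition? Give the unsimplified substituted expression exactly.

post: z >= 13
stmt 6: z := x + x  -- replace 1 occurrence(s) of z with (x + x)
  => ( x + x ) >= 13
stmt 5: x := 8 * x  -- replace 2 occurrence(s) of x with (8 * x)
  => ( ( 8 * x ) + ( 8 * x ) ) >= 13
stmt 4: x := x + x  -- replace 2 occurrence(s) of x with (x + x)
  => ( ( 8 * ( x + x ) ) + ( 8 * ( x + x ) ) ) >= 13
stmt 3: y := x + z  -- replace 0 occurrence(s) of y with (x + z)
  => ( ( 8 * ( x + x ) ) + ( 8 * ( x + x ) ) ) >= 13
stmt 2: x := x - 2  -- replace 4 occurrence(s) of x with (x - 2)
  => ( ( 8 * ( ( x - 2 ) + ( x - 2 ) ) ) + ( 8 * ( ( x - 2 ) + ( x - 2 ) ) ) ) >= 13
stmt 1: x := 5 + z  -- replace 4 occurrence(s) of x with (5 + z)
  => ( ( 8 * ( ( ( 5 + z ) - 2 ) + ( ( 5 + z ) - 2 ) ) ) + ( 8 * ( ( ( 5 + z ) - 2 ) + ( ( 5 + z ) - 2 ) ) ) ) >= 13

Answer: ( ( 8 * ( ( ( 5 + z ) - 2 ) + ( ( 5 + z ) - 2 ) ) ) + ( 8 * ( ( ( 5 + z ) - 2 ) + ( ( 5 + z ) - 2 ) ) ) ) >= 13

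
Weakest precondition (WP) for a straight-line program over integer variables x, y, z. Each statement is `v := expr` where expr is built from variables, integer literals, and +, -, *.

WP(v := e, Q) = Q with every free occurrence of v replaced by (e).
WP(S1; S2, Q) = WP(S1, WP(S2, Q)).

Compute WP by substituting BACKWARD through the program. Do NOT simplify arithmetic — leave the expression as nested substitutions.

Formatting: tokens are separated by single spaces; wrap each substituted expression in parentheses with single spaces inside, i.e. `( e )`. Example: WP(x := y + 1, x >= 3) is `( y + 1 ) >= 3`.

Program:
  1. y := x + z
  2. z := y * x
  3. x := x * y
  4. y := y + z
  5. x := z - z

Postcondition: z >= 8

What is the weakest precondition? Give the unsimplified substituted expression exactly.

post: z >= 8
stmt 5: x := z - z  -- replace 0 occurrence(s) of x with (z - z)
  => z >= 8
stmt 4: y := y + z  -- replace 0 occurrence(s) of y with (y + z)
  => z >= 8
stmt 3: x := x * y  -- replace 0 occurrence(s) of x with (x * y)
  => z >= 8
stmt 2: z := y * x  -- replace 1 occurrence(s) of z with (y * x)
  => ( y * x ) >= 8
stmt 1: y := x + z  -- replace 1 occurrence(s) of y with (x + z)
  => ( ( x + z ) * x ) >= 8

Answer: ( ( x + z ) * x ) >= 8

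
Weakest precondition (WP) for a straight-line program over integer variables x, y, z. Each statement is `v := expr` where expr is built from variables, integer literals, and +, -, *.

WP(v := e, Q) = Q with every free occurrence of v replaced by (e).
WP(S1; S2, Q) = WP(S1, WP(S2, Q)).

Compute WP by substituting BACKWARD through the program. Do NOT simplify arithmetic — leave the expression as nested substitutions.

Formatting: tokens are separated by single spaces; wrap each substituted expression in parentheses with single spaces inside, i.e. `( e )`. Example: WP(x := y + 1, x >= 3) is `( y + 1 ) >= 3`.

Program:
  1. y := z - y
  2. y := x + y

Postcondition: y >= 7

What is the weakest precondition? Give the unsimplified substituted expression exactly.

post: y >= 7
stmt 2: y := x + y  -- replace 1 occurrence(s) of y with (x + y)
  => ( x + y ) >= 7
stmt 1: y := z - y  -- replace 1 occurrence(s) of y with (z - y)
  => ( x + ( z - y ) ) >= 7

Answer: ( x + ( z - y ) ) >= 7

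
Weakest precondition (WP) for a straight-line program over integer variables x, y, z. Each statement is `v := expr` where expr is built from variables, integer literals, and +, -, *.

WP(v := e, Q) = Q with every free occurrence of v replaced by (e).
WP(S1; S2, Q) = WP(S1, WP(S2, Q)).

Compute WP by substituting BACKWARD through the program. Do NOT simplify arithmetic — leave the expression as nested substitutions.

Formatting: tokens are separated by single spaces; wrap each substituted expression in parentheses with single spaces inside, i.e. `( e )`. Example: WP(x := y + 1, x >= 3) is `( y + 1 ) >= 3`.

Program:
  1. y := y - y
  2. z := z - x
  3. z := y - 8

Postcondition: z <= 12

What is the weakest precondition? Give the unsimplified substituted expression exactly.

Answer: ( ( y - y ) - 8 ) <= 12

Derivation:
post: z <= 12
stmt 3: z := y - 8  -- replace 1 occurrence(s) of z with (y - 8)
  => ( y - 8 ) <= 12
stmt 2: z := z - x  -- replace 0 occurrence(s) of z with (z - x)
  => ( y - 8 ) <= 12
stmt 1: y := y - y  -- replace 1 occurrence(s) of y with (y - y)
  => ( ( y - y ) - 8 ) <= 12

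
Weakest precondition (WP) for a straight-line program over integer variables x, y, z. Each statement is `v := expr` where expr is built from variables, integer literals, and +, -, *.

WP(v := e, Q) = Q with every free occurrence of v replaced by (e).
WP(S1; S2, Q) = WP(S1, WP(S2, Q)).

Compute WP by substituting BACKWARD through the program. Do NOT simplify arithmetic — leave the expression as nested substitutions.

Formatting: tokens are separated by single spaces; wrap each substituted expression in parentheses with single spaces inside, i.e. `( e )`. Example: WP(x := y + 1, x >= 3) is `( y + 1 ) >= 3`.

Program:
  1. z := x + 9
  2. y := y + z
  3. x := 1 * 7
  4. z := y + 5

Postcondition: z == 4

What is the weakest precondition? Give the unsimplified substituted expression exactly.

post: z == 4
stmt 4: z := y + 5  -- replace 1 occurrence(s) of z with (y + 5)
  => ( y + 5 ) == 4
stmt 3: x := 1 * 7  -- replace 0 occurrence(s) of x with (1 * 7)
  => ( y + 5 ) == 4
stmt 2: y := y + z  -- replace 1 occurrence(s) of y with (y + z)
  => ( ( y + z ) + 5 ) == 4
stmt 1: z := x + 9  -- replace 1 occurrence(s) of z with (x + 9)
  => ( ( y + ( x + 9 ) ) + 5 ) == 4

Answer: ( ( y + ( x + 9 ) ) + 5 ) == 4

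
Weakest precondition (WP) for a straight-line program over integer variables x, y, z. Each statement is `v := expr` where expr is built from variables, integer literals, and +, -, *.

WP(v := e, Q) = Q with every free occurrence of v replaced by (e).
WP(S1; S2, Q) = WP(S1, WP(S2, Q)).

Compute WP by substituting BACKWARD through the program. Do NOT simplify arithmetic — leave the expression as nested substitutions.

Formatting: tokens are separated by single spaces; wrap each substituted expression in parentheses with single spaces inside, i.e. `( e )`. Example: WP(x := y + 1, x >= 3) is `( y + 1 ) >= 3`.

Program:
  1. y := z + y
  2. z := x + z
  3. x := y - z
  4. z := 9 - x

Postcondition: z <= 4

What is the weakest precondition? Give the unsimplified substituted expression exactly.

Answer: ( 9 - ( ( z + y ) - ( x + z ) ) ) <= 4

Derivation:
post: z <= 4
stmt 4: z := 9 - x  -- replace 1 occurrence(s) of z with (9 - x)
  => ( 9 - x ) <= 4
stmt 3: x := y - z  -- replace 1 occurrence(s) of x with (y - z)
  => ( 9 - ( y - z ) ) <= 4
stmt 2: z := x + z  -- replace 1 occurrence(s) of z with (x + z)
  => ( 9 - ( y - ( x + z ) ) ) <= 4
stmt 1: y := z + y  -- replace 1 occurrence(s) of y with (z + y)
  => ( 9 - ( ( z + y ) - ( x + z ) ) ) <= 4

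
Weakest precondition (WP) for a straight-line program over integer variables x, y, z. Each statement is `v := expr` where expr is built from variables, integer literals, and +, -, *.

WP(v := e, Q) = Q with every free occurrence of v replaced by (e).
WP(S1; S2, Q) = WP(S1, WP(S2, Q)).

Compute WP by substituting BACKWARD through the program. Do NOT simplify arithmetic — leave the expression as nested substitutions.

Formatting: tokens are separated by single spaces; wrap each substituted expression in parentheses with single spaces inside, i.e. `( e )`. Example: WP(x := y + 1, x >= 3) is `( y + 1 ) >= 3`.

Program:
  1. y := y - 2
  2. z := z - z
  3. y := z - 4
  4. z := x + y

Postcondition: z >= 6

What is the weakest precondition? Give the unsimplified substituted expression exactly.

post: z >= 6
stmt 4: z := x + y  -- replace 1 occurrence(s) of z with (x + y)
  => ( x + y ) >= 6
stmt 3: y := z - 4  -- replace 1 occurrence(s) of y with (z - 4)
  => ( x + ( z - 4 ) ) >= 6
stmt 2: z := z - z  -- replace 1 occurrence(s) of z with (z - z)
  => ( x + ( ( z - z ) - 4 ) ) >= 6
stmt 1: y := y - 2  -- replace 0 occurrence(s) of y with (y - 2)
  => ( x + ( ( z - z ) - 4 ) ) >= 6

Answer: ( x + ( ( z - z ) - 4 ) ) >= 6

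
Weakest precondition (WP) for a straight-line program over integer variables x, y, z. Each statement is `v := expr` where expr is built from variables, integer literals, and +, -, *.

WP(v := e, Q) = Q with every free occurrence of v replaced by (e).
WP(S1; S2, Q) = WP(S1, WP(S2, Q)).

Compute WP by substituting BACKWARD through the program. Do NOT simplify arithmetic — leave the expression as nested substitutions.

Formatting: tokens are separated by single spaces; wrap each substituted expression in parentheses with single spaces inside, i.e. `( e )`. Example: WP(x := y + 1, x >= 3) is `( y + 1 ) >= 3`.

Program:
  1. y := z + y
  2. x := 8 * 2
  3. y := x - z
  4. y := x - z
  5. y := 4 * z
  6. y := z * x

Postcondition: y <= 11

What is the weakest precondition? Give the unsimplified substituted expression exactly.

Answer: ( z * ( 8 * 2 ) ) <= 11

Derivation:
post: y <= 11
stmt 6: y := z * x  -- replace 1 occurrence(s) of y with (z * x)
  => ( z * x ) <= 11
stmt 5: y := 4 * z  -- replace 0 occurrence(s) of y with (4 * z)
  => ( z * x ) <= 11
stmt 4: y := x - z  -- replace 0 occurrence(s) of y with (x - z)
  => ( z * x ) <= 11
stmt 3: y := x - z  -- replace 0 occurrence(s) of y with (x - z)
  => ( z * x ) <= 11
stmt 2: x := 8 * 2  -- replace 1 occurrence(s) of x with (8 * 2)
  => ( z * ( 8 * 2 ) ) <= 11
stmt 1: y := z + y  -- replace 0 occurrence(s) of y with (z + y)
  => ( z * ( 8 * 2 ) ) <= 11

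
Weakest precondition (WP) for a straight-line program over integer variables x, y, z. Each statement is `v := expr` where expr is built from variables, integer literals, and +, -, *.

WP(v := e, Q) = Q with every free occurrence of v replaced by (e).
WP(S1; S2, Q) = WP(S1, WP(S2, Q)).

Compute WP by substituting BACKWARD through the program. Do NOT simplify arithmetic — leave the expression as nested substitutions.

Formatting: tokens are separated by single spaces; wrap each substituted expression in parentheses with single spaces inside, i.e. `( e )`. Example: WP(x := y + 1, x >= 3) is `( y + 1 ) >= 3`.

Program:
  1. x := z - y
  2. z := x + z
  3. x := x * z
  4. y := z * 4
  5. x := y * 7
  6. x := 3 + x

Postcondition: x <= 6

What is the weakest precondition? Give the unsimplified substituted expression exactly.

Answer: ( 3 + ( ( ( ( z - y ) + z ) * 4 ) * 7 ) ) <= 6

Derivation:
post: x <= 6
stmt 6: x := 3 + x  -- replace 1 occurrence(s) of x with (3 + x)
  => ( 3 + x ) <= 6
stmt 5: x := y * 7  -- replace 1 occurrence(s) of x with (y * 7)
  => ( 3 + ( y * 7 ) ) <= 6
stmt 4: y := z * 4  -- replace 1 occurrence(s) of y with (z * 4)
  => ( 3 + ( ( z * 4 ) * 7 ) ) <= 6
stmt 3: x := x * z  -- replace 0 occurrence(s) of x with (x * z)
  => ( 3 + ( ( z * 4 ) * 7 ) ) <= 6
stmt 2: z := x + z  -- replace 1 occurrence(s) of z with (x + z)
  => ( 3 + ( ( ( x + z ) * 4 ) * 7 ) ) <= 6
stmt 1: x := z - y  -- replace 1 occurrence(s) of x with (z - y)
  => ( 3 + ( ( ( ( z - y ) + z ) * 4 ) * 7 ) ) <= 6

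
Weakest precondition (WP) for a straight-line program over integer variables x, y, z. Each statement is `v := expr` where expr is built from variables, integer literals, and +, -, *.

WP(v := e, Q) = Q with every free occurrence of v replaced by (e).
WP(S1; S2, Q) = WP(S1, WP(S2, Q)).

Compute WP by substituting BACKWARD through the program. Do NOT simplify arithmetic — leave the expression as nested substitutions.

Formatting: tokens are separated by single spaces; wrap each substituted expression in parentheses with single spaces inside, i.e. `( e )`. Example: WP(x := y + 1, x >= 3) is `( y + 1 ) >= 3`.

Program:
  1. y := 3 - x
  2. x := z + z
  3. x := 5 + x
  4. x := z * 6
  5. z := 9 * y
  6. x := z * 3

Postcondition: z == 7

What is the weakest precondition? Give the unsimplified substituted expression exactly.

Answer: ( 9 * ( 3 - x ) ) == 7

Derivation:
post: z == 7
stmt 6: x := z * 3  -- replace 0 occurrence(s) of x with (z * 3)
  => z == 7
stmt 5: z := 9 * y  -- replace 1 occurrence(s) of z with (9 * y)
  => ( 9 * y ) == 7
stmt 4: x := z * 6  -- replace 0 occurrence(s) of x with (z * 6)
  => ( 9 * y ) == 7
stmt 3: x := 5 + x  -- replace 0 occurrence(s) of x with (5 + x)
  => ( 9 * y ) == 7
stmt 2: x := z + z  -- replace 0 occurrence(s) of x with (z + z)
  => ( 9 * y ) == 7
stmt 1: y := 3 - x  -- replace 1 occurrence(s) of y with (3 - x)
  => ( 9 * ( 3 - x ) ) == 7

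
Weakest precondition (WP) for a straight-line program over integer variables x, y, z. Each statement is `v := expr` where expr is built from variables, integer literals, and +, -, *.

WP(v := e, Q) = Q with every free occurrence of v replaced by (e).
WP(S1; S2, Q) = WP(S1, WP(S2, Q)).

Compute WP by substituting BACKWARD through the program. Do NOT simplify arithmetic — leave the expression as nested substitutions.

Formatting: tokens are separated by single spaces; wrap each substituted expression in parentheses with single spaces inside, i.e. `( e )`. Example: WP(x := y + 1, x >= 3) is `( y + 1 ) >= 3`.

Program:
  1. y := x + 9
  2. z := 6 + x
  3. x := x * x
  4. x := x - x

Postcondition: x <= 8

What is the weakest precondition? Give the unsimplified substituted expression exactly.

post: x <= 8
stmt 4: x := x - x  -- replace 1 occurrence(s) of x with (x - x)
  => ( x - x ) <= 8
stmt 3: x := x * x  -- replace 2 occurrence(s) of x with (x * x)
  => ( ( x * x ) - ( x * x ) ) <= 8
stmt 2: z := 6 + x  -- replace 0 occurrence(s) of z with (6 + x)
  => ( ( x * x ) - ( x * x ) ) <= 8
stmt 1: y := x + 9  -- replace 0 occurrence(s) of y with (x + 9)
  => ( ( x * x ) - ( x * x ) ) <= 8

Answer: ( ( x * x ) - ( x * x ) ) <= 8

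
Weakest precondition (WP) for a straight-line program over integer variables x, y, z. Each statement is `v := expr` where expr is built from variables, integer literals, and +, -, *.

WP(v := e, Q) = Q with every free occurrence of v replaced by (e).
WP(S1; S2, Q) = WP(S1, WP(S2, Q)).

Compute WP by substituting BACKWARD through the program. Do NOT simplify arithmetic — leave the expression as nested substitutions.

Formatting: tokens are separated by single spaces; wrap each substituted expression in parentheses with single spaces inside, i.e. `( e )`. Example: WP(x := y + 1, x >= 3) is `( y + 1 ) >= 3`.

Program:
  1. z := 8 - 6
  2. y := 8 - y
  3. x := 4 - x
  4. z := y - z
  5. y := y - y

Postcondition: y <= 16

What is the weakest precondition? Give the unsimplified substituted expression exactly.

post: y <= 16
stmt 5: y := y - y  -- replace 1 occurrence(s) of y with (y - y)
  => ( y - y ) <= 16
stmt 4: z := y - z  -- replace 0 occurrence(s) of z with (y - z)
  => ( y - y ) <= 16
stmt 3: x := 4 - x  -- replace 0 occurrence(s) of x with (4 - x)
  => ( y - y ) <= 16
stmt 2: y := 8 - y  -- replace 2 occurrence(s) of y with (8 - y)
  => ( ( 8 - y ) - ( 8 - y ) ) <= 16
stmt 1: z := 8 - 6  -- replace 0 occurrence(s) of z with (8 - 6)
  => ( ( 8 - y ) - ( 8 - y ) ) <= 16

Answer: ( ( 8 - y ) - ( 8 - y ) ) <= 16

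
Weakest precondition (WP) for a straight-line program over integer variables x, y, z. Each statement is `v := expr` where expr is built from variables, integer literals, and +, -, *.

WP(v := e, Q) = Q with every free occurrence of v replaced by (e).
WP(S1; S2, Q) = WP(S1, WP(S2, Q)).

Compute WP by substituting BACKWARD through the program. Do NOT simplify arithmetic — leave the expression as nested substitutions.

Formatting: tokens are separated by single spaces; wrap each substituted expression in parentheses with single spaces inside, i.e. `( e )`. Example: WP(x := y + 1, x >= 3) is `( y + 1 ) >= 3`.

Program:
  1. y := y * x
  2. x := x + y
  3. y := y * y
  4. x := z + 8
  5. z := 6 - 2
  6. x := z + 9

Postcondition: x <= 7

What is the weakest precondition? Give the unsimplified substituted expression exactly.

post: x <= 7
stmt 6: x := z + 9  -- replace 1 occurrence(s) of x with (z + 9)
  => ( z + 9 ) <= 7
stmt 5: z := 6 - 2  -- replace 1 occurrence(s) of z with (6 - 2)
  => ( ( 6 - 2 ) + 9 ) <= 7
stmt 4: x := z + 8  -- replace 0 occurrence(s) of x with (z + 8)
  => ( ( 6 - 2 ) + 9 ) <= 7
stmt 3: y := y * y  -- replace 0 occurrence(s) of y with (y * y)
  => ( ( 6 - 2 ) + 9 ) <= 7
stmt 2: x := x + y  -- replace 0 occurrence(s) of x with (x + y)
  => ( ( 6 - 2 ) + 9 ) <= 7
stmt 1: y := y * x  -- replace 0 occurrence(s) of y with (y * x)
  => ( ( 6 - 2 ) + 9 ) <= 7

Answer: ( ( 6 - 2 ) + 9 ) <= 7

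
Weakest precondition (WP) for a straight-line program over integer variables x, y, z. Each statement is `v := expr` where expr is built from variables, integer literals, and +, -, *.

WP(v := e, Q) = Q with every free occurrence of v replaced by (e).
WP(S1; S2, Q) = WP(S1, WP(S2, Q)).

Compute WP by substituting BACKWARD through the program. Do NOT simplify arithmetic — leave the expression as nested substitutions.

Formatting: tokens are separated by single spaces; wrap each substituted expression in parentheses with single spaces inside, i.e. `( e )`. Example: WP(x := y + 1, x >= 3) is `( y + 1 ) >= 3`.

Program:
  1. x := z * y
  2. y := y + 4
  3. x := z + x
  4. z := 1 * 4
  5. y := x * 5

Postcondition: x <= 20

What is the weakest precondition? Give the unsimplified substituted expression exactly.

Answer: ( z + ( z * y ) ) <= 20

Derivation:
post: x <= 20
stmt 5: y := x * 5  -- replace 0 occurrence(s) of y with (x * 5)
  => x <= 20
stmt 4: z := 1 * 4  -- replace 0 occurrence(s) of z with (1 * 4)
  => x <= 20
stmt 3: x := z + x  -- replace 1 occurrence(s) of x with (z + x)
  => ( z + x ) <= 20
stmt 2: y := y + 4  -- replace 0 occurrence(s) of y with (y + 4)
  => ( z + x ) <= 20
stmt 1: x := z * y  -- replace 1 occurrence(s) of x with (z * y)
  => ( z + ( z * y ) ) <= 20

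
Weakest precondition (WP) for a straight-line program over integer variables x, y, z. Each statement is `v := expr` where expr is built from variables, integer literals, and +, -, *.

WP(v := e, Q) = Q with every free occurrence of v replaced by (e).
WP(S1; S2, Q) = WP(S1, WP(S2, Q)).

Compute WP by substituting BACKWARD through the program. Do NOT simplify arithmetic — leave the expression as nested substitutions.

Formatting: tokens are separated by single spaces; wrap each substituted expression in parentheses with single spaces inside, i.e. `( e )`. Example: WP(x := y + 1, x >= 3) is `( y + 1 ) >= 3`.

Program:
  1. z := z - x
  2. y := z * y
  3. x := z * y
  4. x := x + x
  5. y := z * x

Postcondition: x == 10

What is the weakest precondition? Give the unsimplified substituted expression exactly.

Answer: ( ( ( z - x ) * ( ( z - x ) * y ) ) + ( ( z - x ) * ( ( z - x ) * y ) ) ) == 10

Derivation:
post: x == 10
stmt 5: y := z * x  -- replace 0 occurrence(s) of y with (z * x)
  => x == 10
stmt 4: x := x + x  -- replace 1 occurrence(s) of x with (x + x)
  => ( x + x ) == 10
stmt 3: x := z * y  -- replace 2 occurrence(s) of x with (z * y)
  => ( ( z * y ) + ( z * y ) ) == 10
stmt 2: y := z * y  -- replace 2 occurrence(s) of y with (z * y)
  => ( ( z * ( z * y ) ) + ( z * ( z * y ) ) ) == 10
stmt 1: z := z - x  -- replace 4 occurrence(s) of z with (z - x)
  => ( ( ( z - x ) * ( ( z - x ) * y ) ) + ( ( z - x ) * ( ( z - x ) * y ) ) ) == 10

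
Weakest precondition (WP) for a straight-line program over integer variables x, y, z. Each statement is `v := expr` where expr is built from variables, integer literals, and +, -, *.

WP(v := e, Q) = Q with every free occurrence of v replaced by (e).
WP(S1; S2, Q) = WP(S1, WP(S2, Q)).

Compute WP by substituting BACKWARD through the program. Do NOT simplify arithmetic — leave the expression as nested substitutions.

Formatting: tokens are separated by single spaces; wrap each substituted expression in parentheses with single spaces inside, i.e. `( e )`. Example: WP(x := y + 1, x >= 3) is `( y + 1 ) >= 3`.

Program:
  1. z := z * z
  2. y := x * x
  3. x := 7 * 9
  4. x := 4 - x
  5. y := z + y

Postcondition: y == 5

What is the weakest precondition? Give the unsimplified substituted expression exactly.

Answer: ( ( z * z ) + ( x * x ) ) == 5

Derivation:
post: y == 5
stmt 5: y := z + y  -- replace 1 occurrence(s) of y with (z + y)
  => ( z + y ) == 5
stmt 4: x := 4 - x  -- replace 0 occurrence(s) of x with (4 - x)
  => ( z + y ) == 5
stmt 3: x := 7 * 9  -- replace 0 occurrence(s) of x with (7 * 9)
  => ( z + y ) == 5
stmt 2: y := x * x  -- replace 1 occurrence(s) of y with (x * x)
  => ( z + ( x * x ) ) == 5
stmt 1: z := z * z  -- replace 1 occurrence(s) of z with (z * z)
  => ( ( z * z ) + ( x * x ) ) == 5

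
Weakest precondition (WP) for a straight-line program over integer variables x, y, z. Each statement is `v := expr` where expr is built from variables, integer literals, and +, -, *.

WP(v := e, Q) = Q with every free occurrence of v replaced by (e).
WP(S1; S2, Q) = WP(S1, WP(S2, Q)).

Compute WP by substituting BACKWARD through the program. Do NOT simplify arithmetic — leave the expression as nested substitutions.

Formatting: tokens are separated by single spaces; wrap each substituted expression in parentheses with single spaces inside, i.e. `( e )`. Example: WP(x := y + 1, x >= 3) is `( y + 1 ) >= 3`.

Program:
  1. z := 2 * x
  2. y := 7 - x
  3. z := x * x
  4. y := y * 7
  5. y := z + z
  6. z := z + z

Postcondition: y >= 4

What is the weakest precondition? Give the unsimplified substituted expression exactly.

post: y >= 4
stmt 6: z := z + z  -- replace 0 occurrence(s) of z with (z + z)
  => y >= 4
stmt 5: y := z + z  -- replace 1 occurrence(s) of y with (z + z)
  => ( z + z ) >= 4
stmt 4: y := y * 7  -- replace 0 occurrence(s) of y with (y * 7)
  => ( z + z ) >= 4
stmt 3: z := x * x  -- replace 2 occurrence(s) of z with (x * x)
  => ( ( x * x ) + ( x * x ) ) >= 4
stmt 2: y := 7 - x  -- replace 0 occurrence(s) of y with (7 - x)
  => ( ( x * x ) + ( x * x ) ) >= 4
stmt 1: z := 2 * x  -- replace 0 occurrence(s) of z with (2 * x)
  => ( ( x * x ) + ( x * x ) ) >= 4

Answer: ( ( x * x ) + ( x * x ) ) >= 4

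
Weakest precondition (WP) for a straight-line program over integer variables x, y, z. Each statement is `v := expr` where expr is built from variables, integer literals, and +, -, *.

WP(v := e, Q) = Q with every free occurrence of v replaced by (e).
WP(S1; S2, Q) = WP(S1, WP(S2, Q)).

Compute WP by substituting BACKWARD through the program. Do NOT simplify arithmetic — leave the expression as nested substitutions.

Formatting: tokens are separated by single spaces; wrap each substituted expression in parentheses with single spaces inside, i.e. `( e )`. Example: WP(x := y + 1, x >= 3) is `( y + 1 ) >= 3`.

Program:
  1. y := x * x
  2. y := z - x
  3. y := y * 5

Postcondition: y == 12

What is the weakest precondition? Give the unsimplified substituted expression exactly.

post: y == 12
stmt 3: y := y * 5  -- replace 1 occurrence(s) of y with (y * 5)
  => ( y * 5 ) == 12
stmt 2: y := z - x  -- replace 1 occurrence(s) of y with (z - x)
  => ( ( z - x ) * 5 ) == 12
stmt 1: y := x * x  -- replace 0 occurrence(s) of y with (x * x)
  => ( ( z - x ) * 5 ) == 12

Answer: ( ( z - x ) * 5 ) == 12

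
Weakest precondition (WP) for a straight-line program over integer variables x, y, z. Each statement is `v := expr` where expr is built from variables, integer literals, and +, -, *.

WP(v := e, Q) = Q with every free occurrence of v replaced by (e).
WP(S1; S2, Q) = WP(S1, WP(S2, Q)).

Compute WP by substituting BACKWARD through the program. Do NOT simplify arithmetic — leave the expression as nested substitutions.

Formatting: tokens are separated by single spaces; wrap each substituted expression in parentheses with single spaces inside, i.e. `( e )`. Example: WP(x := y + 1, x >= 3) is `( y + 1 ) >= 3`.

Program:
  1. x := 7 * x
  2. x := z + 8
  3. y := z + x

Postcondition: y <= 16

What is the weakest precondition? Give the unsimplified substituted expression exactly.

post: y <= 16
stmt 3: y := z + x  -- replace 1 occurrence(s) of y with (z + x)
  => ( z + x ) <= 16
stmt 2: x := z + 8  -- replace 1 occurrence(s) of x with (z + 8)
  => ( z + ( z + 8 ) ) <= 16
stmt 1: x := 7 * x  -- replace 0 occurrence(s) of x with (7 * x)
  => ( z + ( z + 8 ) ) <= 16

Answer: ( z + ( z + 8 ) ) <= 16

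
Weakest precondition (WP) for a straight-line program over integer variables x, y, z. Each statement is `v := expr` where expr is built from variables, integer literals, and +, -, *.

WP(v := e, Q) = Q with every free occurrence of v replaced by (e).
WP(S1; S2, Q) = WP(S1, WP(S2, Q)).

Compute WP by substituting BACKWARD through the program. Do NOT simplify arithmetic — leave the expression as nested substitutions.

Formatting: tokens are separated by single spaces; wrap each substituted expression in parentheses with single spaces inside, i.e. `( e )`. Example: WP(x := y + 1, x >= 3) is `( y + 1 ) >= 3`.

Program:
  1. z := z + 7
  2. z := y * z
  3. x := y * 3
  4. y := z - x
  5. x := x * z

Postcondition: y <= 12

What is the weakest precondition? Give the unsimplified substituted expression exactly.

Answer: ( ( y * ( z + 7 ) ) - ( y * 3 ) ) <= 12

Derivation:
post: y <= 12
stmt 5: x := x * z  -- replace 0 occurrence(s) of x with (x * z)
  => y <= 12
stmt 4: y := z - x  -- replace 1 occurrence(s) of y with (z - x)
  => ( z - x ) <= 12
stmt 3: x := y * 3  -- replace 1 occurrence(s) of x with (y * 3)
  => ( z - ( y * 3 ) ) <= 12
stmt 2: z := y * z  -- replace 1 occurrence(s) of z with (y * z)
  => ( ( y * z ) - ( y * 3 ) ) <= 12
stmt 1: z := z + 7  -- replace 1 occurrence(s) of z with (z + 7)
  => ( ( y * ( z + 7 ) ) - ( y * 3 ) ) <= 12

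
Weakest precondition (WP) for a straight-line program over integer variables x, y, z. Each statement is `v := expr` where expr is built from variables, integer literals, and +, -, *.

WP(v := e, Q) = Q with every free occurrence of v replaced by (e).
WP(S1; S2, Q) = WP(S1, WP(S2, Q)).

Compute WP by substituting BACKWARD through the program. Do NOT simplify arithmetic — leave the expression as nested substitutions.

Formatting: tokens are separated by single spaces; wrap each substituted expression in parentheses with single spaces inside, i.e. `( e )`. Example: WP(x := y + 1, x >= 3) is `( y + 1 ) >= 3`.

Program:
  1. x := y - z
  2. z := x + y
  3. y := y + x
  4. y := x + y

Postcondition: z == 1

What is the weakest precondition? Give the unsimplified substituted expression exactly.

Answer: ( ( y - z ) + y ) == 1

Derivation:
post: z == 1
stmt 4: y := x + y  -- replace 0 occurrence(s) of y with (x + y)
  => z == 1
stmt 3: y := y + x  -- replace 0 occurrence(s) of y with (y + x)
  => z == 1
stmt 2: z := x + y  -- replace 1 occurrence(s) of z with (x + y)
  => ( x + y ) == 1
stmt 1: x := y - z  -- replace 1 occurrence(s) of x with (y - z)
  => ( ( y - z ) + y ) == 1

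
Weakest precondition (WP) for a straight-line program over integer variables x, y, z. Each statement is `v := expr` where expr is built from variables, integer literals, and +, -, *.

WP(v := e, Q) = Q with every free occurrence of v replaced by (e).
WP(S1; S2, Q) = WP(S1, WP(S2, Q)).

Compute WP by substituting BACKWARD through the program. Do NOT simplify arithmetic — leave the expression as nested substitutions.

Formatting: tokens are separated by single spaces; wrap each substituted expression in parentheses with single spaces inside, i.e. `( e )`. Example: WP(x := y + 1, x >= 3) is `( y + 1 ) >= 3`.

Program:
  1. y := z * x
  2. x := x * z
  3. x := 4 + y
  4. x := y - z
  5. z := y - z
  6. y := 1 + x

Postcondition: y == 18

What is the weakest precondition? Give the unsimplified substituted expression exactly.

Answer: ( 1 + ( ( z * x ) - z ) ) == 18

Derivation:
post: y == 18
stmt 6: y := 1 + x  -- replace 1 occurrence(s) of y with (1 + x)
  => ( 1 + x ) == 18
stmt 5: z := y - z  -- replace 0 occurrence(s) of z with (y - z)
  => ( 1 + x ) == 18
stmt 4: x := y - z  -- replace 1 occurrence(s) of x with (y - z)
  => ( 1 + ( y - z ) ) == 18
stmt 3: x := 4 + y  -- replace 0 occurrence(s) of x with (4 + y)
  => ( 1 + ( y - z ) ) == 18
stmt 2: x := x * z  -- replace 0 occurrence(s) of x with (x * z)
  => ( 1 + ( y - z ) ) == 18
stmt 1: y := z * x  -- replace 1 occurrence(s) of y with (z * x)
  => ( 1 + ( ( z * x ) - z ) ) == 18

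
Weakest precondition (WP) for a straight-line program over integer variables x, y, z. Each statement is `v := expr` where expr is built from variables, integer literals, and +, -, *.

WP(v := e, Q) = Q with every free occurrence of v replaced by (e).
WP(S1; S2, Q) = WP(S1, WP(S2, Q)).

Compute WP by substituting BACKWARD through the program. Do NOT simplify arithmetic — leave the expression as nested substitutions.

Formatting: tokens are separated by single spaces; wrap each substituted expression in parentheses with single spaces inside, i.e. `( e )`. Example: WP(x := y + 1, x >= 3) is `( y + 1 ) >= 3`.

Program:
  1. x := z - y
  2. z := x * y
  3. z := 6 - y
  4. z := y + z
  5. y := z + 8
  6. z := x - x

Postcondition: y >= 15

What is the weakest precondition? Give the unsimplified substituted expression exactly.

Answer: ( ( y + ( 6 - y ) ) + 8 ) >= 15

Derivation:
post: y >= 15
stmt 6: z := x - x  -- replace 0 occurrence(s) of z with (x - x)
  => y >= 15
stmt 5: y := z + 8  -- replace 1 occurrence(s) of y with (z + 8)
  => ( z + 8 ) >= 15
stmt 4: z := y + z  -- replace 1 occurrence(s) of z with (y + z)
  => ( ( y + z ) + 8 ) >= 15
stmt 3: z := 6 - y  -- replace 1 occurrence(s) of z with (6 - y)
  => ( ( y + ( 6 - y ) ) + 8 ) >= 15
stmt 2: z := x * y  -- replace 0 occurrence(s) of z with (x * y)
  => ( ( y + ( 6 - y ) ) + 8 ) >= 15
stmt 1: x := z - y  -- replace 0 occurrence(s) of x with (z - y)
  => ( ( y + ( 6 - y ) ) + 8 ) >= 15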